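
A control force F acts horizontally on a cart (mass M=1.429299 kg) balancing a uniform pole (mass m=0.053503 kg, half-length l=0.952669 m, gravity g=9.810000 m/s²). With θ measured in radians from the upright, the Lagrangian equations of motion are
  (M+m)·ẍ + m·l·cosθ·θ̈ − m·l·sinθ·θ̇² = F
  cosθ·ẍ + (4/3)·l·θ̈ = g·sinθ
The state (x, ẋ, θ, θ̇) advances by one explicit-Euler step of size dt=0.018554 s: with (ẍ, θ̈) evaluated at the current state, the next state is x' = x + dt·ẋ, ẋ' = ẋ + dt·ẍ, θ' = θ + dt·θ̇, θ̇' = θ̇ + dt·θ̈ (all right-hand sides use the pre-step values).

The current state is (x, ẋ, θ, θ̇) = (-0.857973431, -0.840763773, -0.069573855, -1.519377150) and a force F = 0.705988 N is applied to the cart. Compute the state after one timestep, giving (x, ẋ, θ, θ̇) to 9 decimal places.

(-0.873572962, -0.831439540, -0.097764379, -1.536661428)

sinθ=-0.069517740, cosθ=0.997580715
temp = (F + m·l·θ̇²·sinθ)/(M+m) = (0.705988 + -0.008179881)/1.482802 = 0.470601010
θ̈ = (g·sinθ − cosθ·temp)/(l·(4/3 − m·cos²θ/(M+m))) = -0.931566155
ẍ = temp − m·l·θ̈·cosθ/(M+m) = 0.502545705
Euler: x'=-0.857973431+0.018554·-0.840763773=-0.873572962, ẋ'=-0.840763773+0.018554·0.502545705=-0.831439540
       θ'=-0.069573855+0.018554·-1.519377150=-0.097764379, θ̇'=-1.519377150+0.018554·-0.931566155=-1.536661428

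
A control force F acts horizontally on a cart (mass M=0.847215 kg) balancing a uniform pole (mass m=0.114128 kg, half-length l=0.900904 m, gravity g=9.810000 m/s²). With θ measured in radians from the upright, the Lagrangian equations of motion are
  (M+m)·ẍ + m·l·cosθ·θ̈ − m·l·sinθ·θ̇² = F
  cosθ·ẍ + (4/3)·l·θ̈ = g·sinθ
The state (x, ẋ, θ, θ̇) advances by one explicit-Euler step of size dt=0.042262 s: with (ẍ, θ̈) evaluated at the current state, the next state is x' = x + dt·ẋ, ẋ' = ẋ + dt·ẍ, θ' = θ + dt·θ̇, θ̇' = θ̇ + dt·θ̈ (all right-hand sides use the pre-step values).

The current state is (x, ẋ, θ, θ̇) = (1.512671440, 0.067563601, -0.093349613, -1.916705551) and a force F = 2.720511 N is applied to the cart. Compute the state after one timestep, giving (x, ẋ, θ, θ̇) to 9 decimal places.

(1.515526813, 0.200799136, -0.174353423, -2.059313219)

sinθ=-0.093214095, cosθ=0.995646088
temp = (F + m·l·θ̇²·sinθ)/(M+m) = (2.720511 + -0.035209764)/0.961343 = 2.793281104
θ̈ = (g·sinθ − cosθ·temp)/(l·(4/3 − m·cos²θ/(M+m))) = -3.374371020
ẍ = temp − m·l·θ̈·cosθ/(M+m) = 3.152608374
Euler: x'=1.512671440+0.042262·0.067563601=1.515526813, ẋ'=0.067563601+0.042262·3.152608374=0.200799136
       θ'=-0.093349613+0.042262·-1.916705551=-0.174353423, θ̇'=-1.916705551+0.042262·-3.374371020=-2.059313219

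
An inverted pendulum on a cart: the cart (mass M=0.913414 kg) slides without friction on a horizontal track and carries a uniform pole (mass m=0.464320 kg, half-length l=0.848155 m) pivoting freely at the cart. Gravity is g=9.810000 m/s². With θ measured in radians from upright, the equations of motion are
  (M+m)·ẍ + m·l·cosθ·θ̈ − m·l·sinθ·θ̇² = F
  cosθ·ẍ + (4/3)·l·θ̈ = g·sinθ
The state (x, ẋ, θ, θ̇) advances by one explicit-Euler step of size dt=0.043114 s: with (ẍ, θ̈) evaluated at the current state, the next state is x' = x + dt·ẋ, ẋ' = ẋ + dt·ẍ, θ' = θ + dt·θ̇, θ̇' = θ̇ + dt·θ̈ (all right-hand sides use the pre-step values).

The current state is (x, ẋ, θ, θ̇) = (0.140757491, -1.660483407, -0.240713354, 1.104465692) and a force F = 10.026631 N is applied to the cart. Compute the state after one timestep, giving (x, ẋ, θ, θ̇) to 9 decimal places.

(0.069167409, -1.220707011, -0.193095420, 0.637635510)

sinθ=-0.238395474, cosθ=0.971168162
temp = (F + m·l·θ̇²·sinθ)/(M+m) = (10.026631 + -0.114523624)/1.377734 = 7.194500082
θ̈ = (g·sinθ − cosθ·temp)/(l·(4/3 − m·cos²θ/(M+m))) = -10.827809577
ẍ = temp − m·l·θ̈·cosθ/(M+m) = 10.200315356
Euler: x'=0.140757491+0.043114·-1.660483407=0.069167409, ẋ'=-1.660483407+0.043114·10.200315356=-1.220707011
       θ'=-0.240713354+0.043114·1.104465692=-0.193095420, θ̇'=1.104465692+0.043114·-10.827809577=0.637635510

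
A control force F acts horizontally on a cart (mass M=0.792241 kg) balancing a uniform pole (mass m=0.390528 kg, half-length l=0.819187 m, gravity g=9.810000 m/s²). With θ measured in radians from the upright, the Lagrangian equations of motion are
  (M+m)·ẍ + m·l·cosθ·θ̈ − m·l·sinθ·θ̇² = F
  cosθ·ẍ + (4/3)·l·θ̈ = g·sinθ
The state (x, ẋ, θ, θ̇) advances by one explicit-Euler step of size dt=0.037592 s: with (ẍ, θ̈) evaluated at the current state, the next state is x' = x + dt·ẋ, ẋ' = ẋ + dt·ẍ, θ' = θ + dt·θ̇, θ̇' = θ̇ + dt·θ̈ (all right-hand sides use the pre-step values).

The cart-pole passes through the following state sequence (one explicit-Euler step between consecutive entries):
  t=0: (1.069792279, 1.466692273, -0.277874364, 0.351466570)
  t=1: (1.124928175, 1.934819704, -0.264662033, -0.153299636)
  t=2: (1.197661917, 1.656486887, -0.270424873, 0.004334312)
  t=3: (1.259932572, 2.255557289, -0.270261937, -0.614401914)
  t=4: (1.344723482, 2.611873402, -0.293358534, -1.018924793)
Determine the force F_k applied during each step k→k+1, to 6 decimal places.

step 0→1:
  ẍ = (ẋ'−ẋ)/dt = (1.934819704−1.466692273)/0.037592 = 12.452847
  θ̈ = (θ̇'−θ̇)/dt = (-0.153299636−0.351466570)/0.037592 = -13.427490
  sinθ=-0.274312, cosθ=0.961641
  F = (M+m)·ẍ + m·l·cosθ·θ̈ − m·l·sinθ·θ̇² = 14.728842 + -4.130883 − -0.010840 = 10.608799
step 1→2:
  ẍ = (ẋ'−ẋ)/dt = (1.656486887−1.934819704)/0.037592 = -7.404044
  θ̈ = (θ̇'−θ̇)/dt = (0.004334312−-0.153299636)/0.037592 = 4.193284
  sinθ=-0.261583, cosθ=0.965181
  F = (M+m)·ẍ + m·l·cosθ·θ̈ − m·l·sinθ·θ̇² = -8.757274 + 1.294787 − -0.001967 = -7.460520
step 2→3:
  ẍ = (ẋ'−ẋ)/dt = (2.255557289−1.656486887)/0.037592 = 15.936114
  θ̈ = (θ̇'−θ̇)/dt = (-0.614401914−0.004334312)/0.037592 = -16.459253
  sinθ=-0.267141, cosθ=0.963657
  F = (M+m)·ẍ + m·l·cosθ·θ̈ − m·l·sinθ·θ̇² = 18.848742 + -5.074205 − -0.000002 = 13.774538
step 3→4:
  ẍ = (ẋ'−ẋ)/dt = (2.611873402−2.255557289)/0.037592 = 9.478509
  θ̈ = (θ̇'−θ̇)/dt = (-1.018924793−-0.614401914)/0.037592 = -10.760877
  sinθ=-0.266984, cosθ=0.963701
  F = (M+m)·ẍ + m·l·cosθ·θ̈ − m·l·sinθ·θ̇² = 11.210887 + -3.317609 − -0.032242 = 7.925520

F_0 = 10.608799 N
F_1 = -7.460520 N
F_2 = 13.774538 N
F_3 = 7.925520 N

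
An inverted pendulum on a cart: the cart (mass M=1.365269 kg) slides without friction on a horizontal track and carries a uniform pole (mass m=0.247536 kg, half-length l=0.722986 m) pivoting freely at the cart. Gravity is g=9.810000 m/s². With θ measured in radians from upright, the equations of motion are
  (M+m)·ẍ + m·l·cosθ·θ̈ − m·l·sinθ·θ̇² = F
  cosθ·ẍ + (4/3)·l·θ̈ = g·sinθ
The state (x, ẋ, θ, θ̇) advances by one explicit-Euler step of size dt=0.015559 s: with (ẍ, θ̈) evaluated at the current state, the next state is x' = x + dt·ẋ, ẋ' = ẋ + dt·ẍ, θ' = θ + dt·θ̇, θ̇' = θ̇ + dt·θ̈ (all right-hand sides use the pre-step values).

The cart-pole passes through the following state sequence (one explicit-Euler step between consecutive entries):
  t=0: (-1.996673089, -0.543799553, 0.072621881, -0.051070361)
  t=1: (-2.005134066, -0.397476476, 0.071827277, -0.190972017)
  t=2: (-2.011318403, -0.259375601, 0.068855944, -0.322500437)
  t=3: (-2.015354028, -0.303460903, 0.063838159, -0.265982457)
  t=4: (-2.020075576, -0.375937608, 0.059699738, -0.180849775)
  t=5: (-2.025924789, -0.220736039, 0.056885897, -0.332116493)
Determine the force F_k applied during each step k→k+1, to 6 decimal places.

step 0→1:
  ẍ = (ẋ'−ẋ)/dt = (-0.397476476−-0.543799553)/0.015559 = 9.404401
  θ̈ = (θ̇'−θ̇)/dt = (-0.190972017−-0.051070361)/0.015559 = -8.991687
  sinθ=0.072558, cosθ=0.997364
  F = (M+m)·ẍ + m·l·cosθ·θ̈ − m·l·sinθ·θ̇² = 15.167465 + -1.604956 − 0.000034 = 13.562475
step 1→2:
  ẍ = (ẋ'−ẋ)/dt = (-0.259375601−-0.397476476)/0.015559 = 8.875948
  θ̈ = (θ̇'−θ̇)/dt = (-0.322500437−-0.190972017)/0.015559 = -8.453527
  sinθ=0.071766, cosθ=0.997422
  F = (M+m)·ẍ + m·l·cosθ·θ̈ − m·l·sinθ·θ̇² = 14.315173 + -1.508985 − 0.000468 = 12.805720
step 2→3:
  ẍ = (ẋ'−ẋ)/dt = (-0.303460903−-0.259375601)/0.015559 = -2.833428
  θ̈ = (θ̇'−θ̇)/dt = (-0.265982457−-0.322500437)/0.015559 = 3.632494
  sinθ=0.068802, cosθ=0.997630
  F = (M+m)·ẍ + m·l·cosθ·θ̈ − m·l·sinθ·θ̇² = -4.569766 + 0.648549 − 0.001281 = -3.922498
step 3→4:
  ẍ = (ẋ'−ẋ)/dt = (-0.375937608−-0.303460903)/0.015559 = -4.658185
  θ̈ = (θ̇'−θ̇)/dt = (-0.180849775−-0.265982457)/0.015559 = 5.471604
  sinθ=0.063795, cosθ=0.997963
  F = (M+m)·ẍ + m·l·cosθ·θ̈ − m·l·sinθ·θ̇² = -7.512745 + 0.977231 − 0.000808 = -6.536321
step 4→5:
  ẍ = (ẋ'−ẋ)/dt = (-0.220736039−-0.375937608)/0.015559 = 9.975035
  θ̈ = (θ̇'−θ̇)/dt = (-0.332116493−-0.180849775)/0.015559 = -9.722136
  sinθ=0.059664, cosθ=0.998218
  F = (M+m)·ẍ + m·l·cosθ·θ̈ − m·l·sinθ·θ̇² = 16.087786 + -1.736823 − 0.000349 = 14.350614

F_0 = 13.562475 N
F_1 = 12.805720 N
F_2 = -3.922498 N
F_3 = -6.536321 N
F_4 = 14.350614 N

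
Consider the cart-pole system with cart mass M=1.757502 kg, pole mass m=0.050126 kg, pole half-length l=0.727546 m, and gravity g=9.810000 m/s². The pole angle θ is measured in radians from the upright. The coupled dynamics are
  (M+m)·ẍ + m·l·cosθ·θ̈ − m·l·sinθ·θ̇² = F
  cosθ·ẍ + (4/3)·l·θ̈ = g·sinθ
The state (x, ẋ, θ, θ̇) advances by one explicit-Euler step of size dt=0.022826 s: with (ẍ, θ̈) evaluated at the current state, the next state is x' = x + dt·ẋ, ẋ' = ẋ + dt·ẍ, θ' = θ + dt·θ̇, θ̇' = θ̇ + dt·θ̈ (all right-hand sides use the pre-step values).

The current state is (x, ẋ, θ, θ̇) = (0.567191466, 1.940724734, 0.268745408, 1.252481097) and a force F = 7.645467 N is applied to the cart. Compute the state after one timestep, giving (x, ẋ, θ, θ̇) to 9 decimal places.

(0.611490449, 2.038151665, 0.297334542, 1.216943910)

sinθ=0.265522088, cosθ=0.964104777
temp = (F + m·l·θ̇²·sinθ)/(M+m) = (7.645467 + 0.015190306)/1.807628 = 4.237961188
θ̈ = (g·sinθ − cosθ·temp)/(l·(4/3 − m·cos²θ/(M+m))) = -1.556873166
ẍ = temp − m·l·θ̈·cosθ/(M+m) = 4.268243701
Euler: x'=0.567191466+0.022826·1.940724734=0.611490449, ẋ'=1.940724734+0.022826·4.268243701=2.038151665
       θ'=0.268745408+0.022826·1.252481097=0.297334542, θ̇'=1.252481097+0.022826·-1.556873166=1.216943910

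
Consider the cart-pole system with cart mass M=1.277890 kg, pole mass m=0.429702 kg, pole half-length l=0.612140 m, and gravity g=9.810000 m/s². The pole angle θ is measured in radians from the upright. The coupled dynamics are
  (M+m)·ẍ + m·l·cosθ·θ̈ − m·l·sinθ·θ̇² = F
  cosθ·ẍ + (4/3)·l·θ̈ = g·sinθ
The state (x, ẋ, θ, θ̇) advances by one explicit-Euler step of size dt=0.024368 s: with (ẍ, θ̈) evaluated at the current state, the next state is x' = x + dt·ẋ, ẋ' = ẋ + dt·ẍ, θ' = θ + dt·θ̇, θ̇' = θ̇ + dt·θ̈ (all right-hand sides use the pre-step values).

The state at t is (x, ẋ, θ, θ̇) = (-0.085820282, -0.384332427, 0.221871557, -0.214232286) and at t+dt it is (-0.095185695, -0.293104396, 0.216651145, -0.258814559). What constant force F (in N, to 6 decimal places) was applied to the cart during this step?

F = 5.920722 N

ẍ = (ẋ'−ẋ)/dt = (-0.293104396−-0.384332427)/0.024368 = 3.743764
θ̈ = (θ̇'−θ̇)/dt = (-0.258814559−-0.214232286)/0.024368 = -1.829542
sinθ=0.220056, cosθ=0.975487
F = (M+m)·ẍ + m·l·cosθ·θ̈ − m·l·sinθ·θ̇² = 6.392821 + -0.469442 − 0.002657 = 5.920722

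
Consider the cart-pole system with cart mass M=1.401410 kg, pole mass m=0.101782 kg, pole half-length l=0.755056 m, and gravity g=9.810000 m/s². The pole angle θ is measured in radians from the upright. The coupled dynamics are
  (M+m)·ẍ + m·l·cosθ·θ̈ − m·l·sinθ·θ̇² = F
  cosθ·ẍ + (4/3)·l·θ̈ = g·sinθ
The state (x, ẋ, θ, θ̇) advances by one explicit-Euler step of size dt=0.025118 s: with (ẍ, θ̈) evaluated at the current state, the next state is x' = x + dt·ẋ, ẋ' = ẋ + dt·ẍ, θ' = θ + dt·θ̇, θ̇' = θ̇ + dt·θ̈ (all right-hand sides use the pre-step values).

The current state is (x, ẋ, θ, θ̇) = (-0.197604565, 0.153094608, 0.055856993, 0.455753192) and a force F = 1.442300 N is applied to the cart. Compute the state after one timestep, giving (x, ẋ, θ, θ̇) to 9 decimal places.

sinθ=0.055827952, cosθ=0.998440404
temp = (F + m·l·θ̇²·sinθ)/(M+m) = (1.442300 + 0.000891171)/1.503192 = 0.960084388
θ̈ = (g·sinθ − cosθ·temp)/(l·(4/3 − m·cos²θ/(M+m))) = -0.429928241
ẍ = temp − m·l·θ̈·cosθ/(M+m) = 0.982030309
Euler: x'=-0.197604565+0.025118·0.153094608=-0.193759135, ẋ'=0.153094608+0.025118·0.982030309=0.177761245
       θ'=0.055856993+0.025118·0.455753192=0.067304602, θ̇'=0.455753192+0.025118·-0.429928241=0.444954254

(-0.193759135, 0.177761245, 0.067304602, 0.444954254)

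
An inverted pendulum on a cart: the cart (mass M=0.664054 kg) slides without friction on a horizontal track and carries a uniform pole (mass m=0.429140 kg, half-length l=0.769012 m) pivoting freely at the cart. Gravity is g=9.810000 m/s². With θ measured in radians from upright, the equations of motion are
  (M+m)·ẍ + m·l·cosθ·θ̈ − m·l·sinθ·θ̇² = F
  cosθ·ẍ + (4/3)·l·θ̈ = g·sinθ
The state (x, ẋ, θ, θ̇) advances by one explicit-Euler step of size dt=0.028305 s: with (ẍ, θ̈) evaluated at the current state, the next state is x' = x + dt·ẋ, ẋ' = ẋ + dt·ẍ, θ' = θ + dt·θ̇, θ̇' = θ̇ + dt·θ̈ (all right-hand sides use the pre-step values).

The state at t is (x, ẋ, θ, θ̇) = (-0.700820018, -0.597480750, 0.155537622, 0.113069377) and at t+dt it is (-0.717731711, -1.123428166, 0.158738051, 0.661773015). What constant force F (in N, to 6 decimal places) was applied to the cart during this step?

ẍ = (ẋ'−ẋ)/dt = (-1.123428166−-0.597480750)/0.028305 = -18.581431
θ̈ = (θ̇'−θ̇)/dt = (0.661773015−0.113069377)/0.028305 = 19.385396
sinθ=0.154911, cosθ=0.987928
F = (M+m)·ẍ + m·l·cosθ·θ̈ − m·l·sinθ·θ̇² = -20.313109 + 6.320221 − 0.000654 = -13.993542

F = -13.993542 N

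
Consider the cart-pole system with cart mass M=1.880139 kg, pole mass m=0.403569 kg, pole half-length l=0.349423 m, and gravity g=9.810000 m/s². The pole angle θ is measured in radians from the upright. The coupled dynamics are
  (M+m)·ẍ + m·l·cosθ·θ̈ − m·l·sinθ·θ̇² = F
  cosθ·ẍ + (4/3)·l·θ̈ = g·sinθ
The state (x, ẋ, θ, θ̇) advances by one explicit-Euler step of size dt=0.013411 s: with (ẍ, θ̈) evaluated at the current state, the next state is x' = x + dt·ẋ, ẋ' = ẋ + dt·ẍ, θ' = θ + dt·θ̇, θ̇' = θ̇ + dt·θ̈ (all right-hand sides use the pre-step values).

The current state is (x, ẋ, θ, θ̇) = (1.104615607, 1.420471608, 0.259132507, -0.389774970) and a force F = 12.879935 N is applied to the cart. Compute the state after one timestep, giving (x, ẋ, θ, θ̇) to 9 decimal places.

(1.123665552, 1.501906437, 0.253905235, -0.486371857)

sinθ=0.256242119, cosθ=0.966612630
temp = (F + m·l·θ̇²·sinθ)/(M+m) = (12.879935 + 0.005489688)/2.283708 = 5.642325853
θ̈ = (g·sinθ − cosθ·temp)/(l·(4/3 − m·cos²θ/(M+m))) = -7.202810150
ẍ = temp − m·l·θ̈·cosθ/(M+m) = 6.072241396
Euler: x'=1.104615607+0.013411·1.420471608=1.123665552, ẋ'=1.420471608+0.013411·6.072241396=1.501906437
       θ'=0.259132507+0.013411·-0.389774970=0.253905235, θ̇'=-0.389774970+0.013411·-7.202810150=-0.486371857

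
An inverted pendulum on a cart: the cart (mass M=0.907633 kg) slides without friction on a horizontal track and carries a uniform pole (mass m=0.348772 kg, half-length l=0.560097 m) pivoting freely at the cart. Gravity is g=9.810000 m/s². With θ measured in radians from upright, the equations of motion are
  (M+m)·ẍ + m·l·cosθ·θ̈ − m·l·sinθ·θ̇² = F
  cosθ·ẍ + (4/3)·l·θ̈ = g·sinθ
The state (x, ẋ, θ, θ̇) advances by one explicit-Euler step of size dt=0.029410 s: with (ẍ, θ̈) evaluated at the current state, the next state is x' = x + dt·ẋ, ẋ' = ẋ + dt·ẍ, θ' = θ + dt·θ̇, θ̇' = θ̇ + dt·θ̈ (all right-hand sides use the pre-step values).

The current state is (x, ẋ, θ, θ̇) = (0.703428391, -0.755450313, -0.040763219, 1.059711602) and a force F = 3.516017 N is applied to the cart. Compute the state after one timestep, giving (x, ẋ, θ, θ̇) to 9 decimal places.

sinθ=-0.040751931, cosθ=0.999169295
temp = (F + m·l·θ̇²·sinθ)/(M+m) = (3.516017 + -0.008939813)/1.256405 = 2.791358827
θ̈ = (g·sinθ − cosθ·temp)/(l·(4/3 − m·cos²θ/(M+m))) = -5.390393493
ẍ = temp − m·l·θ̈·cosθ/(M+m) = 3.628762287
Euler: x'=0.703428391+0.029410·-0.755450313=0.681210597, ẋ'=-0.755450313+0.029410·3.628762287=-0.648728414
       θ'=-0.040763219+0.029410·1.059711602=-0.009597101, θ̇'=1.059711602+0.029410·-5.390393493=0.901180129

(0.681210597, -0.648728414, -0.009597101, 0.901180129)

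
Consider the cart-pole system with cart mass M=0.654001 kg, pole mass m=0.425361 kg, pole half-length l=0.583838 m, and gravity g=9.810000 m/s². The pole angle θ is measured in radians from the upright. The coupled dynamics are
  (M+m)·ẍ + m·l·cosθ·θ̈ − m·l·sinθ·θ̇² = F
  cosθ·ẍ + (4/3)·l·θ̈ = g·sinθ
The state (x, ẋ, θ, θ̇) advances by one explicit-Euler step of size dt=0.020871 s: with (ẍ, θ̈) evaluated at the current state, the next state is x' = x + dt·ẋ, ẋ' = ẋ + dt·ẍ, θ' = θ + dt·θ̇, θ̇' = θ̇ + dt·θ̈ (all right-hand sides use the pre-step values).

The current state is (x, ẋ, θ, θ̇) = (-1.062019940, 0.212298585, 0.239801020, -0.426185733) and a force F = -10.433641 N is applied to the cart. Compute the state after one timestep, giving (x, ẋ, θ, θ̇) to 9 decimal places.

(-1.057589056, -0.086551978, 0.230906098, 0.009201864)

sinθ=0.237509345, cosθ=0.971385254
temp = (F + m·l·θ̇²·sinθ)/(M+m) = (-10.433641 + 0.010713430)/1.079362 = -9.656563386
θ̈ = (g·sinθ − cosθ·temp)/(l·(4/3 − m·cos²θ/(M+m))) = 20.860888153
ẍ = temp − m·l·θ̈·cosθ/(M+m) = -14.318938407
Euler: x'=-1.062019940+0.020871·0.212298585=-1.057589056, ẋ'=0.212298585+0.020871·-14.318938407=-0.086551978
       θ'=0.239801020+0.020871·-0.426185733=0.230906098, θ̇'=-0.426185733+0.020871·20.860888153=0.009201864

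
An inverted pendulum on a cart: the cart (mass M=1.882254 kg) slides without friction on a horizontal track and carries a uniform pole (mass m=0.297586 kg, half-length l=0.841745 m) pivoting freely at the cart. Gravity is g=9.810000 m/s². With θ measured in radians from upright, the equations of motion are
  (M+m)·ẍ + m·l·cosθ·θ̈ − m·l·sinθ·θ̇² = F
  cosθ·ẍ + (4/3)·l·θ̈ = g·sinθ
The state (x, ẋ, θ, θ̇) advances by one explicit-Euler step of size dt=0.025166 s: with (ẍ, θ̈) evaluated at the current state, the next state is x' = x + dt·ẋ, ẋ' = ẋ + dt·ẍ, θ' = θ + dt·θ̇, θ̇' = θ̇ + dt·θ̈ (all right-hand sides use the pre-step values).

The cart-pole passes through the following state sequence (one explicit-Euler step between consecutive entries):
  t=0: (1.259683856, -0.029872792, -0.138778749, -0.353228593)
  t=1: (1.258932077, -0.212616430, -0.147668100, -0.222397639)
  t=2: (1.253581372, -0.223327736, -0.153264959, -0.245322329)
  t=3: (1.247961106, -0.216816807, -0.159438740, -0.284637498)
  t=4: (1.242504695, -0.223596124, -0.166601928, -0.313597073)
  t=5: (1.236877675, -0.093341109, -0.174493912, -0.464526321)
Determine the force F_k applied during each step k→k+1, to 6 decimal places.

step 0→1:
  ẍ = (ẋ'−ẋ)/dt = (-0.212616430−-0.029872792)/0.025166 = -7.261529
  θ̈ = (θ̇'−θ̇)/dt = (-0.222397639−-0.353228593)/0.025166 = 5.198719
  sinθ=-0.138334, cosθ=0.990386
  F = (M+m)·ẍ + m·l·cosθ·θ̈ − m·l·sinθ·θ̇² = -15.828971 + 1.289715 − -0.004323 = -14.534933
step 1→2:
  ẍ = (ẋ'−ẋ)/dt = (-0.223327736−-0.212616430)/0.025166 = -0.425626
  θ̈ = (θ̇'−θ̇)/dt = (-0.245322329−-0.222397639)/0.025166 = -0.910939
  sinθ=-0.147132, cosθ=0.989117
  F = (M+m)·ẍ + m·l·cosθ·θ̈ − m·l·sinθ·θ̇² = -0.927797 + -0.225699 − -0.001823 = -1.151673
step 2→3:
  ẍ = (ẋ'−ẋ)/dt = (-0.216816807−-0.223327736)/0.025166 = 0.258719
  θ̈ = (θ̇'−θ̇)/dt = (-0.284637498−-0.245322329)/0.025166 = -1.562234
  sinθ=-0.152666, cosθ=0.988278
  F = (M+m)·ẍ + m·l·cosθ·θ̈ − m·l·sinθ·θ̇² = 0.563967 + -0.386739 − -0.002301 = 0.179529
step 3→4:
  ẍ = (ẋ'−ẋ)/dt = (-0.223596124−-0.216816807)/0.025166 = -0.269384
  θ̈ = (θ̇'−θ̇)/dt = (-0.313597073−-0.284637498)/0.025166 = -1.150742
  sinθ=-0.158764, cosθ=0.987317
  F = (M+m)·ẍ + m·l·cosθ·θ̈ − m·l·sinθ·θ̇² = -0.587214 + -0.284595 − -0.003222 = -0.868587
step 4→5:
  ẍ = (ẋ'−ẋ)/dt = (-0.093341109−-0.223596124)/0.025166 = 5.175833
  θ̈ = (θ̇'−θ̇)/dt = (-0.464526321−-0.313597073)/0.025166 = -5.997348
  sinθ=-0.165832, cosθ=0.986154
  F = (M+m)·ẍ + m·l·cosθ·θ̈ − m·l·sinθ·θ̇² = 11.282488 + -1.481484 − -0.004085 = 9.805089

F_0 = -14.534933 N
F_1 = -1.151673 N
F_2 = 0.179529 N
F_3 = -0.868587 N
F_4 = 9.805089 N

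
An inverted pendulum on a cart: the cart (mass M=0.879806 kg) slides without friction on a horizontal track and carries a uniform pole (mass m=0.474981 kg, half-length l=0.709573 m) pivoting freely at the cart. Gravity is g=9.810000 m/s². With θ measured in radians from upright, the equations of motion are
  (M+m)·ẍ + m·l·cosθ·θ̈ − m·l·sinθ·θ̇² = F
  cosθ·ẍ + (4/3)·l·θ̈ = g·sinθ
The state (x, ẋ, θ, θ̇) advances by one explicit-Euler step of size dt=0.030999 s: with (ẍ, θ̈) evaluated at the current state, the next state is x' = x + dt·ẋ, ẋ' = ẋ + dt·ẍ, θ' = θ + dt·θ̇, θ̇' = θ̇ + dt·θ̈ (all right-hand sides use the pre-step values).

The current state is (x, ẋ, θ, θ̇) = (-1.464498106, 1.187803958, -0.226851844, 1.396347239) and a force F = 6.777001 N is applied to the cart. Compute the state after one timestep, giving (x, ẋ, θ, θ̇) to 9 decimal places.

(-1.427677371, 1.413306377, -0.183566476, 1.091811547)

sinθ=-0.224911145, cosθ=0.974379278
temp = (F + m·l·θ̇²·sinθ)/(M+m) = (6.777001 + -0.147798885)/1.354787 = 4.893169270
θ̈ = (g·sinθ − cosθ·temp)/(l·(4/3 − m·cos²θ/(M+m))) = -9.824048895
ẍ = temp − m·l·θ̈·cosθ/(M+m) = 7.274506232
Euler: x'=-1.464498106+0.030999·1.187803958=-1.427677371, ẋ'=1.187803958+0.030999·7.274506232=1.413306377
       θ'=-0.226851844+0.030999·1.396347239=-0.183566476, θ̇'=1.396347239+0.030999·-9.824048895=1.091811547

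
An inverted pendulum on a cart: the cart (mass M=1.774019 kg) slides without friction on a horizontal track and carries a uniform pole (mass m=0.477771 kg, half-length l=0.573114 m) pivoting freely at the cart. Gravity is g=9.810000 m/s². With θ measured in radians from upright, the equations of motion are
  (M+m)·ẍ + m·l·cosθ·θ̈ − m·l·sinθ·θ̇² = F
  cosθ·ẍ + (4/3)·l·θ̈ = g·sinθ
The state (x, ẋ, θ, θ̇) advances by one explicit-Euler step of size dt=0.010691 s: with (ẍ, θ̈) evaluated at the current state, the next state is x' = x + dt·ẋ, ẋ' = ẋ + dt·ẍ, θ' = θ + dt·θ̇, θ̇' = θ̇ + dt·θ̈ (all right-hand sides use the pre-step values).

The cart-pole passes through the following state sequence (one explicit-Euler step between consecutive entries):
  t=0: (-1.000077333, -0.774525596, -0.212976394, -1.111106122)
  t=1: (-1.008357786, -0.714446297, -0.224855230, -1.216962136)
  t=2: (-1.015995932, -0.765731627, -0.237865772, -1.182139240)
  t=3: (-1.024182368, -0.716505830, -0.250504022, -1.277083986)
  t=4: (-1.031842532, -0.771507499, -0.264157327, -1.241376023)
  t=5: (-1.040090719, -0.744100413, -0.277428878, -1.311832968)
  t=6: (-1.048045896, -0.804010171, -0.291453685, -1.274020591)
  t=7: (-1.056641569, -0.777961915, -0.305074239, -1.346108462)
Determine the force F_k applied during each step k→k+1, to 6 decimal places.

step 0→1:
  ẍ = (ẋ'−ẋ)/dt = (-0.714446297−-0.774525596)/0.010691 = 5.619614
  θ̈ = (θ̇'−θ̇)/dt = (-1.216962136−-1.111106122)/0.010691 = -9.901414
  sinθ=-0.211370, cosθ=0.977406
  F = (M+m)·ẍ + m·l·cosθ·θ̈ − m·l·sinθ·θ̇² = 12.654192 + -2.649922 − -0.071452 = 10.075722
step 1→2:
  ẍ = (ẋ'−ẋ)/dt = (-0.765731627−-0.714446297)/0.010691 = -4.797056
  θ̈ = (θ̇'−θ̇)/dt = (-1.182139240−-1.216962136)/0.010691 = 3.257216
  sinθ=-0.222965, cosθ=0.974826
  F = (M+m)·ẍ + m·l·cosθ·θ̈ − m·l·sinθ·θ̇² = -10.801963 + 0.869430 − -0.090417 = -9.842116
step 2→3:
  ẍ = (ẋ'−ẋ)/dt = (-0.716505830−-0.765731627)/0.010691 = 4.604415
  θ̈ = (θ̇'−θ̇)/dt = (-1.277083986−-1.182139240)/0.010691 = -8.880811
  sinθ=-0.235629, cosθ=0.971843
  F = (M+m)·ẍ + m·l·cosθ·θ̈ − m·l·sinθ·θ̇² = 10.368175 + -2.363249 − -0.090163 = 8.095088
step 3→4:
  ẍ = (ẋ'−ẋ)/dt = (-0.771507499−-0.716505830)/0.010691 = -5.144670
  θ̈ = (θ̇'−θ̇)/dt = (-1.241376023−-1.277083986)/0.010691 = 3.340002
  sinθ=-0.247892, cosθ=0.968788
  F = (M+m)·ẍ + m·l·cosθ·θ̈ − m·l·sinθ·θ̇² = -11.584717 + 0.886005 − -0.110704 = -10.588008
step 4→5:
  ẍ = (ẋ'−ẋ)/dt = (-0.744100413−-0.771507499)/0.010691 = 2.563566
  θ̈ = (θ̇'−θ̇)/dt = (-1.311832968−-1.241376023)/0.010691 = -6.590304
  sinθ=-0.261096, cosθ=0.965313
  F = (M+m)·ẍ + m·l·cosθ·θ̈ − m·l·sinθ·θ̇² = 5.772613 + -1.741945 − -0.110171 = 4.140839
step 5→6:
  ẍ = (ẋ'−ẋ)/dt = (-0.804010171−-0.744100413)/0.010691 = -5.603756
  θ̈ = (θ̇'−θ̇)/dt = (-1.274020591−-1.311832968)/0.010691 = 3.536842
  sinθ=-0.273884, cosθ=0.961763
  F = (M+m)·ẍ + m·l·cosθ·θ̈ − m·l·sinθ·θ̇² = -12.618482 + 0.931418 − -0.129058 = -11.558007
step 6→7:
  ẍ = (ẋ'−ẋ)/dt = (-0.777961915−-0.804010171)/0.010691 = 2.436466
  θ̈ = (θ̇'−θ̇)/dt = (-1.346108462−-1.274020591)/0.010691 = -6.742856
  sinθ=-0.287345, cosθ=0.957827
  F = (M+m)·ẍ + m·l·cosθ·θ̈ − m·l·sinθ·θ̇² = 5.486409 + -1.768446 − -0.127708 = 3.845671

F_0 = 10.075722 N
F_1 = -9.842116 N
F_2 = 8.095088 N
F_3 = -10.588008 N
F_4 = 4.140839 N
F_5 = -11.558007 N
F_6 = 3.845671 N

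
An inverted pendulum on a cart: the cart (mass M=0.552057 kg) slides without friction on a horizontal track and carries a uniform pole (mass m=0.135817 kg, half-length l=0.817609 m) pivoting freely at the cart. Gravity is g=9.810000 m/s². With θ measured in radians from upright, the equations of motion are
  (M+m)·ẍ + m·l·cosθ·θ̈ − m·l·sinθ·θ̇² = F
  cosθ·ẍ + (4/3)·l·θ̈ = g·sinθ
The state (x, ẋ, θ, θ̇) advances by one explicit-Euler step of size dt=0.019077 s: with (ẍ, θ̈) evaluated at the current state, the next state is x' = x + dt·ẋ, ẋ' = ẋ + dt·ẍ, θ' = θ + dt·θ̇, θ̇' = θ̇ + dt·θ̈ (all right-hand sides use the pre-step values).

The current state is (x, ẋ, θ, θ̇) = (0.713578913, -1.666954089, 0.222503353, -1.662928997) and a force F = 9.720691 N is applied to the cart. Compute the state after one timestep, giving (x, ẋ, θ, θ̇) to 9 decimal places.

(0.681778430, -1.357918335, 0.190779657, -1.901539106)

sinθ=0.220671953, cosθ=0.975348086
temp = (F + m·l·θ̇²·sinθ)/(M+m) = (9.720691 + 0.067763269)/0.687874 = 14.230010538
θ̈ = (g·sinθ − cosθ·temp)/(l·(4/3 − m·cos²θ/(M+m))) = -12.507737539
ẍ = temp − m·l·θ̈·cosθ/(M+m) = 16.199389517
Euler: x'=0.713578913+0.019077·-1.666954089=0.681778430, ẋ'=-1.666954089+0.019077·16.199389517=-1.357918335
       θ'=0.222503353+0.019077·-1.662928997=0.190779657, θ̇'=-1.662928997+0.019077·-12.507737539=-1.901539106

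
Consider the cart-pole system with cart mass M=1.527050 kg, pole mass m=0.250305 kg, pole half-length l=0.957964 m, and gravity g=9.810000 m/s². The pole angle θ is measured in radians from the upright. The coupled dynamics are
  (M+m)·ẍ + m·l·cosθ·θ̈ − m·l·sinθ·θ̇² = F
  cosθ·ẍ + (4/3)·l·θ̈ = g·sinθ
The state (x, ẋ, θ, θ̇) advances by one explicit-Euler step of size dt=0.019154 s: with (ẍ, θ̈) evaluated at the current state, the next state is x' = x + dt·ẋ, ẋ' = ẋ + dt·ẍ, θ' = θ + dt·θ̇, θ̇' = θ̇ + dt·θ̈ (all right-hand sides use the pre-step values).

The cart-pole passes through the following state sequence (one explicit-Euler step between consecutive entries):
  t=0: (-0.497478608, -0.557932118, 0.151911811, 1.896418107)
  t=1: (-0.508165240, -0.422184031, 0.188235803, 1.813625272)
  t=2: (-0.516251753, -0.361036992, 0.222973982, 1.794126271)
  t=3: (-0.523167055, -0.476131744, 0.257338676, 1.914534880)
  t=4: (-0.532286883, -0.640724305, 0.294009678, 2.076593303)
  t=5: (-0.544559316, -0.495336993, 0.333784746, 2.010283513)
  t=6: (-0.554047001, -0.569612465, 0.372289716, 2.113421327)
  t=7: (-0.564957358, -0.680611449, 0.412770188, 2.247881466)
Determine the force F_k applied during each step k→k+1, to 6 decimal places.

step 0→1:
  ẍ = (ẋ'−ẋ)/dt = (-0.422184031−-0.557932118)/0.019154 = 7.087193
  θ̈ = (θ̇'−θ̇)/dt = (1.813625272−1.896418107)/0.019154 = -4.322483
  sinθ=0.151328, cosθ=0.988484
  F = (M+m)·ẍ + m·l·cosθ·θ̈ − m·l·sinθ·θ̇² = 12.596457 + -1.024522 − 0.130499 = 11.441436
step 1→2:
  ẍ = (ẋ'−ẋ)/dt = (-0.361036992−-0.422184031)/0.019154 = 3.192390
  θ̈ = (θ̇'−θ̇)/dt = (1.794126271−1.813625272)/0.019154 = -1.018012
  sinθ=0.187126, cosθ=0.982336
  F = (M+m)·ẍ + m·l·cosθ·θ̈ − m·l·sinθ·θ̇² = 5.674010 + -0.239790 − 0.147587 = 5.286633
step 2→3:
  ẍ = (ẋ'−ẋ)/dt = (-0.476131744−-0.361036992)/0.019154 = -6.008915
  θ̈ = (θ̇'−θ̇)/dt = (1.914534880−1.794126271)/0.019154 = 6.286343
  sinθ=0.221131, cosθ=0.975244
  F = (M+m)·ẍ + m·l·cosθ·θ̈ − m·l·sinθ·θ̇² = -10.679975 + 1.470043 − 0.170677 = -9.380608
step 3→4:
  ẍ = (ẋ'−ẋ)/dt = (-0.640724305−-0.476131744)/0.019154 = -8.593117
  θ̈ = (θ̇'−θ̇)/dt = (2.076593303−1.914534880)/0.019154 = 8.460814
  sinθ=0.254508, cosθ=0.967071
  F = (M+m)·ẍ + m·l·cosθ·θ̈ − m·l·sinθ·θ̇² = -15.273019 + 1.961955 − 0.223690 = -13.534754
step 4→5:
  ẍ = (ẋ'−ẋ)/dt = (-0.495336993−-0.640724305)/0.019154 = 7.590441
  θ̈ = (θ̇'−θ̇)/dt = (2.010283513−2.076593303)/0.019154 = -3.461929
  sinθ=0.289792, cosθ=0.957090
  F = (M+m)·ẍ + m·l·cosθ·θ̈ − m·l·sinθ·θ̇² = 13.490909 + -0.794492 − 0.299646 = 12.396771
step 5→6:
  ẍ = (ẋ'−ẋ)/dt = (-0.569612465−-0.495336993)/0.019154 = -3.877805
  θ̈ = (θ̇'−θ̇)/dt = (2.113421327−2.010283513)/0.019154 = 5.384662
  sinθ=0.327621, cosθ=0.944809
  F = (M+m)·ẍ + m·l·cosθ·θ̈ − m·l·sinθ·θ̇² = -6.892236 + 1.219892 − 0.317472 = -5.989816
step 6→7:
  ẍ = (ẋ'−ẋ)/dt = (-0.680611449−-0.569612465)/0.019154 = -5.795081
  θ̈ = (θ̇'−θ̇)/dt = (2.247881466−2.113421327)/0.019154 = 7.019951
  sinθ=0.363749, cosθ=0.931497
  F = (M+m)·ẍ + m·l·cosθ·θ̈ − m·l·sinθ·θ̇² = -10.299916 + 1.567957 − 0.389577 = -9.121536

F_0 = 11.441436 N
F_1 = 5.286633 N
F_2 = -9.380608 N
F_3 = -13.534754 N
F_4 = 12.396771 N
F_5 = -5.989816 N
F_6 = -9.121536 N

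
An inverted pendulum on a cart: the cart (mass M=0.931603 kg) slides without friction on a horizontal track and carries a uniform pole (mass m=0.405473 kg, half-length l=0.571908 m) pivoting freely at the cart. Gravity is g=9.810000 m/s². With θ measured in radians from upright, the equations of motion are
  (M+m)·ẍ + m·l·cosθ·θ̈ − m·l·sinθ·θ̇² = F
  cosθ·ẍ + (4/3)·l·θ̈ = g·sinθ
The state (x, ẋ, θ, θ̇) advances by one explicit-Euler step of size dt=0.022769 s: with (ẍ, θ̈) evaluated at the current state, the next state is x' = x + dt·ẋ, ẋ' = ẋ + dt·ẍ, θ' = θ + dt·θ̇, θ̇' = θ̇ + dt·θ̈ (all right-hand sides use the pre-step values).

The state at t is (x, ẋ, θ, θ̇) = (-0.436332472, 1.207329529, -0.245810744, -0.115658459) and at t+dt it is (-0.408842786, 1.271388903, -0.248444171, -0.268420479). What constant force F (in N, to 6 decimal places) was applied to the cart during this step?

ẍ = (ẋ'−ẋ)/dt = (1.271388903−1.207329529)/0.022769 = 2.813447
θ̈ = (θ̇'−θ̇)/dt = (-0.268420479−-0.115658459)/0.022769 = -6.709211
sinθ=-0.243343, cosθ=0.969940
F = (M+m)·ẍ + m·l·cosθ·θ̈ − m·l·sinθ·θ̇² = 3.761792 + -1.509053 − -0.000755 = 2.253494

F = 2.253494 N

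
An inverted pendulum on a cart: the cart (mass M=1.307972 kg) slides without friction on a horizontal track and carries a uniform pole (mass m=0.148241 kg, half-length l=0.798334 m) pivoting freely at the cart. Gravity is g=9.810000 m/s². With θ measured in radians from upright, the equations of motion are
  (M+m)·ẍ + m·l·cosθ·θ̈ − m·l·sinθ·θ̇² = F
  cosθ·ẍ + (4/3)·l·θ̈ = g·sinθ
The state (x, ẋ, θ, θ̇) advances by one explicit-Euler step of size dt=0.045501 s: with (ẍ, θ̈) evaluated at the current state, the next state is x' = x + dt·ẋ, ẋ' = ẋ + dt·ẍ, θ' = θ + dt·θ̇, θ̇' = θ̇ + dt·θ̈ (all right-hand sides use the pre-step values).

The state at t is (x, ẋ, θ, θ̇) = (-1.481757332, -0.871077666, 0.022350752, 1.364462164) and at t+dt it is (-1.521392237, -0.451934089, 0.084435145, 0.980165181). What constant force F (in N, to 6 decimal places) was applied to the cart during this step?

F = 12.410050 N

ẍ = (ẋ'−ẋ)/dt = (-0.451934089−-0.871077666)/0.045501 = 9.211744
θ̈ = (θ̇'−θ̇)/dt = (0.980165181−1.364462164)/0.045501 = -8.445902
sinθ=0.022349, cosθ=0.999750
F = (M+m)·ẍ + m·l·cosθ·θ̈ − m·l·sinθ·θ̇² = 13.414262 + -0.999288 − 0.004924 = 12.410050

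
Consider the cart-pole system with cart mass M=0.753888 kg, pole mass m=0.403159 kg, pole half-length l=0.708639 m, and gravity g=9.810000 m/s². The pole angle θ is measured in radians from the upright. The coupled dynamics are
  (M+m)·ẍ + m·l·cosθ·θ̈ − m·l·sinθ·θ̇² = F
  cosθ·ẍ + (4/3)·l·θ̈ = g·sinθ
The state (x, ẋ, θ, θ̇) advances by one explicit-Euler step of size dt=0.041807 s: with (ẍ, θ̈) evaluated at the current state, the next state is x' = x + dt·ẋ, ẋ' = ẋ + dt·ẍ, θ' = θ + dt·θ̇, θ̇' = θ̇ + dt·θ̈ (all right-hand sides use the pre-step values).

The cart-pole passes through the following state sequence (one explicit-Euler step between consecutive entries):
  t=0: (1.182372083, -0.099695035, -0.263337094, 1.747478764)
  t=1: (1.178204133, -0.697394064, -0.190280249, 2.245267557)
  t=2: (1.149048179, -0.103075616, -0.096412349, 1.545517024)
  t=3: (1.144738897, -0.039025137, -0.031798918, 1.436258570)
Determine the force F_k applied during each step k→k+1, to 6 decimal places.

step 0→1:
  ẍ = (ẋ'−ẋ)/dt = (-0.697394064−-0.099695035)/0.041807 = -14.296626
  θ̈ = (θ̇'−θ̇)/dt = (2.245267557−1.747478764)/0.041807 = 11.906829
  sinθ=-0.260304, cosθ=0.965527
  F = (M+m)·ẍ + m·l·cosθ·θ̈ − m·l·sinθ·θ̇² = -16.541868 + 3.284444 − -0.227094 = -13.030330
step 1→2:
  ẍ = (ẋ'−ẋ)/dt = (-0.103075616−-0.697394064)/0.041807 = 14.215764
  θ̈ = (θ̇'−θ̇)/dt = (1.545517024−2.245267557)/0.041807 = -16.737640
  sinθ=-0.189134, cosθ=0.981951
  F = (M+m)·ẍ + m·l·cosθ·θ̈ − m·l·sinθ·θ̇² = 16.448307 + -4.695540 − -0.272400 = 12.025167
step 2→3:
  ẍ = (ẋ'−ẋ)/dt = (-0.039025137−-0.103075616)/0.041807 = 1.532052
  θ̈ = (θ̇'−θ̇)/dt = (1.436258570−1.545517024)/0.041807 = -2.613401
  sinθ=-0.096263, cosθ=0.995356
  F = (M+m)·ẍ + m·l·cosθ·θ̈ − m·l·sinθ·θ̇² = 1.772656 + -0.743166 − -0.065691 = 1.095181

F_0 = -13.030330 N
F_1 = 12.025167 N
F_2 = 1.095181 N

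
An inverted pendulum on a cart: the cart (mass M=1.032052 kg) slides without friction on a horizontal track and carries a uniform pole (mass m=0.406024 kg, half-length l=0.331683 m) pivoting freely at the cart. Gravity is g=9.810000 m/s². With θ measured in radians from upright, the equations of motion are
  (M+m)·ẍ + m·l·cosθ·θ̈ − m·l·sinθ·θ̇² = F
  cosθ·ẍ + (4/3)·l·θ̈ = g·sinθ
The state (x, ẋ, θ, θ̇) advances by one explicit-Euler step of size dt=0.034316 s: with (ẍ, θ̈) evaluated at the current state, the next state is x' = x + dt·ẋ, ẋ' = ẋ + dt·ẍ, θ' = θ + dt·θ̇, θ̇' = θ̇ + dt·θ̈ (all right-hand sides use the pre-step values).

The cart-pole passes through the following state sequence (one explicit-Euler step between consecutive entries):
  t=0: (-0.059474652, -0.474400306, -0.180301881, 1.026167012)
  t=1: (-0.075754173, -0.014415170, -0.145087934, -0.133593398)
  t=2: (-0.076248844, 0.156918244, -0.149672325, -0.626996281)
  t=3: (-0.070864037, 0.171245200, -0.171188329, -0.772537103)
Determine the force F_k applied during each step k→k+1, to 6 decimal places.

F_0 = 14.824330 N
F_1 = 5.264406 N
F_2 = 0.043511 N

step 0→1:
  ẍ = (ẋ'−ẋ)/dt = (-0.014415170−-0.474400306)/0.034316 = 13.404393
  θ̈ = (θ̇'−θ̇)/dt = (-0.133593398−1.026167012)/0.034316 = -33.796492
  sinθ=-0.179327, cosθ=0.983790
  F = (M+m)·ẍ + m·l·cosθ·θ̈ − m·l·sinθ·θ̇² = 19.276535 + -4.477636 − -0.025431 = 14.824330
step 1→2:
  ẍ = (ẋ'−ẋ)/dt = (0.156918244−-0.014415170)/0.034316 = 4.992814
  θ̈ = (θ̇'−θ̇)/dt = (-0.626996281−-0.133593398)/0.034316 = -14.378217
  sinθ=-0.144579, cosθ=0.989493
  F = (M+m)·ẍ + m·l·cosθ·θ̈ − m·l·sinθ·θ̇² = 7.180046 + -1.915988 − -0.000347 = 5.264406
step 2→3:
  ẍ = (ẋ'−ẋ)/dt = (0.171245200−0.156918244)/0.034316 = 0.417501
  θ̈ = (θ̇'−θ̇)/dt = (-0.772537103−-0.626996281)/0.034316 = -4.241194
  sinθ=-0.149114, cosθ=0.988820
  F = (M+m)·ẍ + m·l·cosθ·θ̈ − m·l·sinθ·θ̇² = 0.600398 + -0.564781 − -0.007894 = 0.043511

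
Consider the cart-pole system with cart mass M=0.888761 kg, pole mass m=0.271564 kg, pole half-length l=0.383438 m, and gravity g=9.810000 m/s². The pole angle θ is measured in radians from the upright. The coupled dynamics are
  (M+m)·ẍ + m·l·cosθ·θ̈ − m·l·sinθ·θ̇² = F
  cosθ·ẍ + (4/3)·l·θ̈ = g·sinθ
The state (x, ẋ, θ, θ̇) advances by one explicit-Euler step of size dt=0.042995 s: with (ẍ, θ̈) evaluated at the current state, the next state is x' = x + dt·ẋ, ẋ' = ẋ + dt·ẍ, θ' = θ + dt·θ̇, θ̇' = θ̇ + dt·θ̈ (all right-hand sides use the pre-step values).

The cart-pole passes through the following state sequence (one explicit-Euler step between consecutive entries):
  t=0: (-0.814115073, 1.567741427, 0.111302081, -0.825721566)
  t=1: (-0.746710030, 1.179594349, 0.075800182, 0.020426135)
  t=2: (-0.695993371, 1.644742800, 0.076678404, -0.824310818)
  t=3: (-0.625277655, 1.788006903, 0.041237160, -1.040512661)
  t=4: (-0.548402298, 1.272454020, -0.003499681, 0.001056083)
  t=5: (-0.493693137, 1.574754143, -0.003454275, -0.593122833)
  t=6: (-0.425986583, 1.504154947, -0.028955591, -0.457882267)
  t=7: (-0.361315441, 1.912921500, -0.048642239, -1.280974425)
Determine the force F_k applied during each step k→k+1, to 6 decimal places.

step 0→1:
  ẍ = (ẋ'−ẋ)/dt = (1.179594349−1.567741427)/0.042995 = -9.027726
  θ̈ = (θ̇'−θ̇)/dt = (0.020426135−-0.825721566)/0.042995 = 19.680142
  sinθ=0.111072, cosθ=0.993812
  F = (M+m)·ẍ + m·l·cosθ·θ̈ − m·l·sinθ·θ̇² = -10.475096 + 2.036573 − 0.007886 = -8.446409
step 1→2:
  ẍ = (ẋ'−ẋ)/dt = (1.644742800−1.179594349)/0.042995 = 10.818664
  θ̈ = (θ̇'−θ̇)/dt = (-0.824310818−0.020426135)/0.042995 = -19.647330
  sinθ=0.075728, cosθ=0.997129
  F = (M+m)·ẍ + m·l·cosθ·θ̈ − m·l·sinθ·θ̇² = 12.553166 + -2.039962 − 0.000003 = 10.513201
step 2→3:
  ẍ = (ẋ'−ẋ)/dt = (1.788006903−1.644742800)/0.042995 = 3.332111
  θ̈ = (θ̇'−θ̇)/dt = (-1.040512661−-0.824310818)/0.042995 = -5.028535
  sinθ=0.076603, cosθ=0.997062
  F = (M+m)·ẍ + m·l·cosθ·θ̈ − m·l·sinθ·θ̇² = 3.866331 + -0.522072 − 0.005420 = 3.338839
step 3→4:
  ẍ = (ẋ'−ẋ)/dt = (1.272454020−1.788006903)/0.042995 = -11.990996
  θ̈ = (θ̇'−θ̇)/dt = (0.001056083−-1.040512661)/0.042995 = 24.225346
  sinθ=0.041225, cosθ=0.999150
  F = (M+m)·ẍ + m·l·cosθ·θ̈ − m·l·sinθ·θ̇² = -13.913453 + 2.520391 − 0.004648 = -11.397709
step 4→5:
  ẍ = (ẋ'−ẋ)/dt = (1.574754143−1.272454020)/0.042995 = 7.031053
  θ̈ = (θ̇'−θ̇)/dt = (-0.593122833−0.001056083)/0.042995 = -13.819721
  sinθ=-0.003500, cosθ=0.999994
  F = (M+m)·ẍ + m·l·cosθ·θ̈ − m·l·sinθ·θ̇² = 8.158307 + -1.439011 − -0.000000 = 6.719296
step 5→6:
  ẍ = (ẋ'−ẋ)/dt = (1.504154947−1.574754143)/0.042995 = -1.642033
  θ̈ = (θ̇'−θ̇)/dt = (-0.457882267−-0.593122833)/0.042995 = 3.145495
  sinθ=-0.003454, cosθ=0.999994
  F = (M+m)·ẍ + m·l·cosθ·θ̈ − m·l·sinθ·θ̇² = -1.905292 + 0.327532 − -0.000127 = -1.577633
step 6→7:
  ẍ = (ẋ'−ẋ)/dt = (1.912921500−1.504154947)/0.042995 = 9.507304
  θ̈ = (θ̇'−θ̇)/dt = (-1.280974425−-0.457882267)/0.042995 = -19.143904
  sinθ=-0.028952, cosθ=0.999581
  F = (M+m)·ẍ + m·l·cosθ·θ̈ − m·l·sinθ·θ̇² = 11.031563 + -1.992580 − -0.000632 = 9.039615

F_0 = -8.446409 N
F_1 = 10.513201 N
F_2 = 3.338839 N
F_3 = -11.397709 N
F_4 = 6.719296 N
F_5 = -1.577633 N
F_6 = 9.039615 N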